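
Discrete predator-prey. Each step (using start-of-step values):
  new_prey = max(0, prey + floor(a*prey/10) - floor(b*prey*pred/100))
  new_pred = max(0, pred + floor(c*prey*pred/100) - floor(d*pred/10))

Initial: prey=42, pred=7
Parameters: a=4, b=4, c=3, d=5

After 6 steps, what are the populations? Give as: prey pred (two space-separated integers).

Answer: 0 12

Derivation:
Step 1: prey: 42+16-11=47; pred: 7+8-3=12
Step 2: prey: 47+18-22=43; pred: 12+16-6=22
Step 3: prey: 43+17-37=23; pred: 22+28-11=39
Step 4: prey: 23+9-35=0; pred: 39+26-19=46
Step 5: prey: 0+0-0=0; pred: 46+0-23=23
Step 6: prey: 0+0-0=0; pred: 23+0-11=12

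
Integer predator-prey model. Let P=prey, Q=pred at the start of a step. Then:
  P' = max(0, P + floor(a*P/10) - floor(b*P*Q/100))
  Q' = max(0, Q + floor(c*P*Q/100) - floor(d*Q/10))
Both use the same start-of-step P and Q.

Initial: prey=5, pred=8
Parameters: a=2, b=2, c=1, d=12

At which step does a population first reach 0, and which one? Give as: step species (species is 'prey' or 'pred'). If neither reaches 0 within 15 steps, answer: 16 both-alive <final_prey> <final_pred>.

Answer: 1 pred

Derivation:
Step 1: prey: 5+1-0=6; pred: 8+0-9=0
First extinction: pred at step 1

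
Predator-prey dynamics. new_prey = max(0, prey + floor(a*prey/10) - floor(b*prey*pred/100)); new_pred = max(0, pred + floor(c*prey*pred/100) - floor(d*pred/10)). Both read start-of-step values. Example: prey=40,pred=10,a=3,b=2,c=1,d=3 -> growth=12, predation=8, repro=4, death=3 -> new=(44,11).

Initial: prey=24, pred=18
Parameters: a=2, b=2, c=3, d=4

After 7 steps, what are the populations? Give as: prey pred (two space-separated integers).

Answer: 3 11

Derivation:
Step 1: prey: 24+4-8=20; pred: 18+12-7=23
Step 2: prey: 20+4-9=15; pred: 23+13-9=27
Step 3: prey: 15+3-8=10; pred: 27+12-10=29
Step 4: prey: 10+2-5=7; pred: 29+8-11=26
Step 5: prey: 7+1-3=5; pred: 26+5-10=21
Step 6: prey: 5+1-2=4; pred: 21+3-8=16
Step 7: prey: 4+0-1=3; pred: 16+1-6=11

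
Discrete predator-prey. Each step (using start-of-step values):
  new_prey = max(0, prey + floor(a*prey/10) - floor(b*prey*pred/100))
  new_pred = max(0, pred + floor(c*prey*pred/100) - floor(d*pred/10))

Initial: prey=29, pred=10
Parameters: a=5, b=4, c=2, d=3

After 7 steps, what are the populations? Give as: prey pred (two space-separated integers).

Step 1: prey: 29+14-11=32; pred: 10+5-3=12
Step 2: prey: 32+16-15=33; pred: 12+7-3=16
Step 3: prey: 33+16-21=28; pred: 16+10-4=22
Step 4: prey: 28+14-24=18; pred: 22+12-6=28
Step 5: prey: 18+9-20=7; pred: 28+10-8=30
Step 6: prey: 7+3-8=2; pred: 30+4-9=25
Step 7: prey: 2+1-2=1; pred: 25+1-7=19

Answer: 1 19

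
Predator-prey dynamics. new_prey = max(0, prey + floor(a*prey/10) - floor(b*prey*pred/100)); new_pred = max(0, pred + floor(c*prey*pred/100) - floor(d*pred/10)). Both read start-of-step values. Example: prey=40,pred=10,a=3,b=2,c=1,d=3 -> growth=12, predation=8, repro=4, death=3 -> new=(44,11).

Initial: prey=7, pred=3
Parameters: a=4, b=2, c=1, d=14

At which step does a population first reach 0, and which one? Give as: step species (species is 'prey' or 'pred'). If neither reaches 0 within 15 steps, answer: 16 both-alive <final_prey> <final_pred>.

Answer: 1 pred

Derivation:
Step 1: prey: 7+2-0=9; pred: 3+0-4=0
First extinction: pred at step 1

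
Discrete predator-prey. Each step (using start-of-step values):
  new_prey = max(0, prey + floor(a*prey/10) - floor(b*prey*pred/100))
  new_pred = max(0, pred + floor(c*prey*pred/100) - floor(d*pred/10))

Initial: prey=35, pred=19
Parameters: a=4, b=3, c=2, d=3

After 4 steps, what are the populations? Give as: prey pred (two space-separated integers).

Answer: 2 31

Derivation:
Step 1: prey: 35+14-19=30; pred: 19+13-5=27
Step 2: prey: 30+12-24=18; pred: 27+16-8=35
Step 3: prey: 18+7-18=7; pred: 35+12-10=37
Step 4: prey: 7+2-7=2; pred: 37+5-11=31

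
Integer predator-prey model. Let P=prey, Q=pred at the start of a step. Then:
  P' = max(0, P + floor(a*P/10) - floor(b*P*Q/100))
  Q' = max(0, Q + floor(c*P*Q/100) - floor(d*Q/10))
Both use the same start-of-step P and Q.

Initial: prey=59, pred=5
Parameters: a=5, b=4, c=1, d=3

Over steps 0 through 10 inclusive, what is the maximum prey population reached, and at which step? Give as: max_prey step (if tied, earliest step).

Answer: 111 3

Derivation:
Step 1: prey: 59+29-11=77; pred: 5+2-1=6
Step 2: prey: 77+38-18=97; pred: 6+4-1=9
Step 3: prey: 97+48-34=111; pred: 9+8-2=15
Step 4: prey: 111+55-66=100; pred: 15+16-4=27
Step 5: prey: 100+50-108=42; pred: 27+27-8=46
Step 6: prey: 42+21-77=0; pred: 46+19-13=52
Step 7: prey: 0+0-0=0; pred: 52+0-15=37
Step 8: prey: 0+0-0=0; pred: 37+0-11=26
Step 9: prey: 0+0-0=0; pred: 26+0-7=19
Step 10: prey: 0+0-0=0; pred: 19+0-5=14
Max prey = 111 at step 3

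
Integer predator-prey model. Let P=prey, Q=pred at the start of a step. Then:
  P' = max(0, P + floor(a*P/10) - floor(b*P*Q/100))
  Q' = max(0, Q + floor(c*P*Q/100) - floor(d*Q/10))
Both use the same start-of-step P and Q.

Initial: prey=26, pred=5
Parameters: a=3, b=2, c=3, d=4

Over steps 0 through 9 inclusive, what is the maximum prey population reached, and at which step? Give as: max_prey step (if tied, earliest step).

Step 1: prey: 26+7-2=31; pred: 5+3-2=6
Step 2: prey: 31+9-3=37; pred: 6+5-2=9
Step 3: prey: 37+11-6=42; pred: 9+9-3=15
Step 4: prey: 42+12-12=42; pred: 15+18-6=27
Step 5: prey: 42+12-22=32; pred: 27+34-10=51
Step 6: prey: 32+9-32=9; pred: 51+48-20=79
Step 7: prey: 9+2-14=0; pred: 79+21-31=69
Step 8: prey: 0+0-0=0; pred: 69+0-27=42
Step 9: prey: 0+0-0=0; pred: 42+0-16=26
Max prey = 42 at step 3

Answer: 42 3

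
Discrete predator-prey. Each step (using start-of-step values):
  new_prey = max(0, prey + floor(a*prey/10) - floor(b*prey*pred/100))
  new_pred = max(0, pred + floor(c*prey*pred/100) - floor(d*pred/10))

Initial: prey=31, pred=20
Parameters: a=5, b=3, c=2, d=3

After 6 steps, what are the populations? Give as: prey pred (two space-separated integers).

Step 1: prey: 31+15-18=28; pred: 20+12-6=26
Step 2: prey: 28+14-21=21; pred: 26+14-7=33
Step 3: prey: 21+10-20=11; pred: 33+13-9=37
Step 4: prey: 11+5-12=4; pred: 37+8-11=34
Step 5: prey: 4+2-4=2; pred: 34+2-10=26
Step 6: prey: 2+1-1=2; pred: 26+1-7=20

Answer: 2 20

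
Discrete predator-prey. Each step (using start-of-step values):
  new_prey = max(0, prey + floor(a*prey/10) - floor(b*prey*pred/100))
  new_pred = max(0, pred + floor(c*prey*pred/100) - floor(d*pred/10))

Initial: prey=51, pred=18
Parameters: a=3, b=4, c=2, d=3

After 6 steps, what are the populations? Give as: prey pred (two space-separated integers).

Answer: 0 11

Derivation:
Step 1: prey: 51+15-36=30; pred: 18+18-5=31
Step 2: prey: 30+9-37=2; pred: 31+18-9=40
Step 3: prey: 2+0-3=0; pred: 40+1-12=29
Step 4: prey: 0+0-0=0; pred: 29+0-8=21
Step 5: prey: 0+0-0=0; pred: 21+0-6=15
Step 6: prey: 0+0-0=0; pred: 15+0-4=11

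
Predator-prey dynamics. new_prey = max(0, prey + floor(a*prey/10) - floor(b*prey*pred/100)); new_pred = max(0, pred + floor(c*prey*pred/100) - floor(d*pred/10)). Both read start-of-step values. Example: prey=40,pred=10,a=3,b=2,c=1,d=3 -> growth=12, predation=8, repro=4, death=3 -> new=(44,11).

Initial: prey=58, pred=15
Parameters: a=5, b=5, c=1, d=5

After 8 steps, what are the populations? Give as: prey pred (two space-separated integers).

Answer: 52 3

Derivation:
Step 1: prey: 58+29-43=44; pred: 15+8-7=16
Step 2: prey: 44+22-35=31; pred: 16+7-8=15
Step 3: prey: 31+15-23=23; pred: 15+4-7=12
Step 4: prey: 23+11-13=21; pred: 12+2-6=8
Step 5: prey: 21+10-8=23; pred: 8+1-4=5
Step 6: prey: 23+11-5=29; pred: 5+1-2=4
Step 7: prey: 29+14-5=38; pred: 4+1-2=3
Step 8: prey: 38+19-5=52; pred: 3+1-1=3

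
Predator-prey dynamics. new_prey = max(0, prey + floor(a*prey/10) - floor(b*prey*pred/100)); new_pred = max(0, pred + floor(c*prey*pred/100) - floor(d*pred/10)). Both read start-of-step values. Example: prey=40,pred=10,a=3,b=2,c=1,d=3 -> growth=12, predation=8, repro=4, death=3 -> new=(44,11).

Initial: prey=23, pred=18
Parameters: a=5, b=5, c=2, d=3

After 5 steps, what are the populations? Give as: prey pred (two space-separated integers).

Step 1: prey: 23+11-20=14; pred: 18+8-5=21
Step 2: prey: 14+7-14=7; pred: 21+5-6=20
Step 3: prey: 7+3-7=3; pred: 20+2-6=16
Step 4: prey: 3+1-2=2; pred: 16+0-4=12
Step 5: prey: 2+1-1=2; pred: 12+0-3=9

Answer: 2 9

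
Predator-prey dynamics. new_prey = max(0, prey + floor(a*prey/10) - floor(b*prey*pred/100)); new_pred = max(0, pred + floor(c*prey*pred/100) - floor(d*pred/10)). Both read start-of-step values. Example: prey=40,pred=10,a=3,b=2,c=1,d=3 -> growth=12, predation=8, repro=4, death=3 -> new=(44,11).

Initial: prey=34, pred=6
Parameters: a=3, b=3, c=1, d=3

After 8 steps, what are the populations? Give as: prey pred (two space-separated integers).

Answer: 41 18

Derivation:
Step 1: prey: 34+10-6=38; pred: 6+2-1=7
Step 2: prey: 38+11-7=42; pred: 7+2-2=7
Step 3: prey: 42+12-8=46; pred: 7+2-2=7
Step 4: prey: 46+13-9=50; pred: 7+3-2=8
Step 5: prey: 50+15-12=53; pred: 8+4-2=10
Step 6: prey: 53+15-15=53; pred: 10+5-3=12
Step 7: prey: 53+15-19=49; pred: 12+6-3=15
Step 8: prey: 49+14-22=41; pred: 15+7-4=18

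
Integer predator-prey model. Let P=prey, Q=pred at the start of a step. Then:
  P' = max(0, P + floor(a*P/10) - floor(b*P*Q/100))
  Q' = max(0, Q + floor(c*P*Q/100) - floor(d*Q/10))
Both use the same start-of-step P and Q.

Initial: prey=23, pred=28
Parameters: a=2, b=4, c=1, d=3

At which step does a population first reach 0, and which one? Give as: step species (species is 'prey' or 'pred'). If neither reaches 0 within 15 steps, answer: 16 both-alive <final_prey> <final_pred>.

Answer: 2 prey

Derivation:
Step 1: prey: 23+4-25=2; pred: 28+6-8=26
Step 2: prey: 2+0-2=0; pred: 26+0-7=19
First extinction: prey at step 2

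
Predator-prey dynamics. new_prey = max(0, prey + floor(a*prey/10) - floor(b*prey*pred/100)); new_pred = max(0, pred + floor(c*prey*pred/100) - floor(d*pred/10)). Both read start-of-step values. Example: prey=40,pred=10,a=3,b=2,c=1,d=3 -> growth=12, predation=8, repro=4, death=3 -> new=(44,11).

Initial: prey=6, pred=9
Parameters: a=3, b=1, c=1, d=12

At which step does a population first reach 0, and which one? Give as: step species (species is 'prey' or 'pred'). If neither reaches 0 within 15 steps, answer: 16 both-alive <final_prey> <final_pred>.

Step 1: prey: 6+1-0=7; pred: 9+0-10=0
First extinction: pred at step 1

Answer: 1 pred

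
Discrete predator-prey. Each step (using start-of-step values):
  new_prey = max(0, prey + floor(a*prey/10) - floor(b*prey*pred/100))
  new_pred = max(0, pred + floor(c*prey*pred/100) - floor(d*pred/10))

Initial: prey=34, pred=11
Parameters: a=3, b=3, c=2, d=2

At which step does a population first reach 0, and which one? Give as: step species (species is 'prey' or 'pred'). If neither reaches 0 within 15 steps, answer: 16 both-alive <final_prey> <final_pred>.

Step 1: prey: 34+10-11=33; pred: 11+7-2=16
Step 2: prey: 33+9-15=27; pred: 16+10-3=23
Step 3: prey: 27+8-18=17; pred: 23+12-4=31
Step 4: prey: 17+5-15=7; pred: 31+10-6=35
Step 5: prey: 7+2-7=2; pred: 35+4-7=32
Step 6: prey: 2+0-1=1; pred: 32+1-6=27
Step 7: prey: 1+0-0=1; pred: 27+0-5=22
Step 8: prey: 1+0-0=1; pred: 22+0-4=18
Step 9: prey: 1+0-0=1; pred: 18+0-3=15
Step 10: prey: 1+0-0=1; pred: 15+0-3=12
Step 11: prey: 1+0-0=1; pred: 12+0-2=10
Step 12: prey: 1+0-0=1; pred: 10+0-2=8
Step 13: prey: 1+0-0=1; pred: 8+0-1=7
Step 14: prey: 1+0-0=1; pred: 7+0-1=6
Step 15: prey: 1+0-0=1; pred: 6+0-1=5
No extinction within 15 steps

Answer: 16 both-alive 1 5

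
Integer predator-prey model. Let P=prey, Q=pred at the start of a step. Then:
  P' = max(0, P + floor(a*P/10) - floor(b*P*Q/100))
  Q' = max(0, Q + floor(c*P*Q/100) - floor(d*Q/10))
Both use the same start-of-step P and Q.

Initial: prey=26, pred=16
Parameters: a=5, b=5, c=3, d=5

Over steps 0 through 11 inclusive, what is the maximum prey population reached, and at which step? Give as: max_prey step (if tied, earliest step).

Answer: 28 11

Derivation:
Step 1: prey: 26+13-20=19; pred: 16+12-8=20
Step 2: prey: 19+9-19=9; pred: 20+11-10=21
Step 3: prey: 9+4-9=4; pred: 21+5-10=16
Step 4: prey: 4+2-3=3; pred: 16+1-8=9
Step 5: prey: 3+1-1=3; pred: 9+0-4=5
Step 6: prey: 3+1-0=4; pred: 5+0-2=3
Step 7: prey: 4+2-0=6; pred: 3+0-1=2
Step 8: prey: 6+3-0=9; pred: 2+0-1=1
Step 9: prey: 9+4-0=13; pred: 1+0-0=1
Step 10: prey: 13+6-0=19; pred: 1+0-0=1
Step 11: prey: 19+9-0=28; pred: 1+0-0=1
Max prey = 28 at step 11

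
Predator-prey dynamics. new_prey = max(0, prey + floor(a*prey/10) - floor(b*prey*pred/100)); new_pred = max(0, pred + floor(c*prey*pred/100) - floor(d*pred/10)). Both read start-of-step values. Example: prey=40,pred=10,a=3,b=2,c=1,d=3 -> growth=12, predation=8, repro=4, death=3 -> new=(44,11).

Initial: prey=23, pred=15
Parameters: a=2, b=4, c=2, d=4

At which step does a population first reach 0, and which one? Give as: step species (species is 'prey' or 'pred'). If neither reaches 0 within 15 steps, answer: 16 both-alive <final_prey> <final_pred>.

Step 1: prey: 23+4-13=14; pred: 15+6-6=15
Step 2: prey: 14+2-8=8; pred: 15+4-6=13
Step 3: prey: 8+1-4=5; pred: 13+2-5=10
Step 4: prey: 5+1-2=4; pred: 10+1-4=7
Step 5: prey: 4+0-1=3; pred: 7+0-2=5
Step 6: prey: 3+0-0=3; pred: 5+0-2=3
Step 7: prey: 3+0-0=3; pred: 3+0-1=2
Step 8: prey: 3+0-0=3; pred: 2+0-0=2
Steps 9-15: state stable at prey=3, pred=2 (no change)
No extinction within 15 steps

Answer: 16 both-alive 3 2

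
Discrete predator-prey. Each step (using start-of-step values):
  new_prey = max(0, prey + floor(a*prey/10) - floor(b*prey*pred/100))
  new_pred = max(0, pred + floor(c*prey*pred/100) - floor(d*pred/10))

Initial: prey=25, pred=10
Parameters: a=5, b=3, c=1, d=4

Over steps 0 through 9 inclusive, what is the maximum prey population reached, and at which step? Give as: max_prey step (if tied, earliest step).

Step 1: prey: 25+12-7=30; pred: 10+2-4=8
Step 2: prey: 30+15-7=38; pred: 8+2-3=7
Step 3: prey: 38+19-7=50; pred: 7+2-2=7
Step 4: prey: 50+25-10=65; pred: 7+3-2=8
Step 5: prey: 65+32-15=82; pred: 8+5-3=10
Step 6: prey: 82+41-24=99; pred: 10+8-4=14
Step 7: prey: 99+49-41=107; pred: 14+13-5=22
Step 8: prey: 107+53-70=90; pred: 22+23-8=37
Step 9: prey: 90+45-99=36; pred: 37+33-14=56
Max prey = 107 at step 7

Answer: 107 7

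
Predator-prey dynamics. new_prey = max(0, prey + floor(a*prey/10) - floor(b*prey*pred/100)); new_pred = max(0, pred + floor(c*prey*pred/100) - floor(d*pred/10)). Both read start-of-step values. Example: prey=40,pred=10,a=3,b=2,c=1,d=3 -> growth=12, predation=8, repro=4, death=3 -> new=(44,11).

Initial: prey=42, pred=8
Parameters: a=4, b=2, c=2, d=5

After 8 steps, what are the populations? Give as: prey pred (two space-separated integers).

Step 1: prey: 42+16-6=52; pred: 8+6-4=10
Step 2: prey: 52+20-10=62; pred: 10+10-5=15
Step 3: prey: 62+24-18=68; pred: 15+18-7=26
Step 4: prey: 68+27-35=60; pred: 26+35-13=48
Step 5: prey: 60+24-57=27; pred: 48+57-24=81
Step 6: prey: 27+10-43=0; pred: 81+43-40=84
Step 7: prey: 0+0-0=0; pred: 84+0-42=42
Step 8: prey: 0+0-0=0; pred: 42+0-21=21

Answer: 0 21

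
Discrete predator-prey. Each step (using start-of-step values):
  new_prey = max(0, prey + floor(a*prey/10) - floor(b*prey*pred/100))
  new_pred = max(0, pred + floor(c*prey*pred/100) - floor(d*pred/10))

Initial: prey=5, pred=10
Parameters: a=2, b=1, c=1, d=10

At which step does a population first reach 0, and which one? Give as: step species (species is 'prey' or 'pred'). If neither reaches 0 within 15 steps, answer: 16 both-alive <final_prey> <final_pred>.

Step 1: prey: 5+1-0=6; pred: 10+0-10=0
First extinction: pred at step 1

Answer: 1 pred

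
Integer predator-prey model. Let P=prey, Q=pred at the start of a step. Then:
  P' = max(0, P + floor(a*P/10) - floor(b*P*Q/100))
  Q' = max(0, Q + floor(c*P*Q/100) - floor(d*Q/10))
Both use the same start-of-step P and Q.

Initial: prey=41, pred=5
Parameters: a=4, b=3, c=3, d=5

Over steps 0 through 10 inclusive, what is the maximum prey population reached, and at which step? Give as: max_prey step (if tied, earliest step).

Answer: 58 2

Derivation:
Step 1: prey: 41+16-6=51; pred: 5+6-2=9
Step 2: prey: 51+20-13=58; pred: 9+13-4=18
Step 3: prey: 58+23-31=50; pred: 18+31-9=40
Step 4: prey: 50+20-60=10; pred: 40+60-20=80
Step 5: prey: 10+4-24=0; pred: 80+24-40=64
Step 6: prey: 0+0-0=0; pred: 64+0-32=32
Step 7: prey: 0+0-0=0; pred: 32+0-16=16
Step 8: prey: 0+0-0=0; pred: 16+0-8=8
Step 9: prey: 0+0-0=0; pred: 8+0-4=4
Step 10: prey: 0+0-0=0; pred: 4+0-2=2
Max prey = 58 at step 2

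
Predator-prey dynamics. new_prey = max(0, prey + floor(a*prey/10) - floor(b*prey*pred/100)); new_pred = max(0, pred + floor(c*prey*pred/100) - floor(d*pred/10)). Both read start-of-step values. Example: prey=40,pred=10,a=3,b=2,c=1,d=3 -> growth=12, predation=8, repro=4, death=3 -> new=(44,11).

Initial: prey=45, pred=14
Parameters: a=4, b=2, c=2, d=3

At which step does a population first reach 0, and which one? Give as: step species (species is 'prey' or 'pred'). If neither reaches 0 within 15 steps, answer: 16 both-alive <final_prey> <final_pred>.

Answer: 5 prey

Derivation:
Step 1: prey: 45+18-12=51; pred: 14+12-4=22
Step 2: prey: 51+20-22=49; pred: 22+22-6=38
Step 3: prey: 49+19-37=31; pred: 38+37-11=64
Step 4: prey: 31+12-39=4; pred: 64+39-19=84
Step 5: prey: 4+1-6=0; pred: 84+6-25=65
First extinction: prey at step 5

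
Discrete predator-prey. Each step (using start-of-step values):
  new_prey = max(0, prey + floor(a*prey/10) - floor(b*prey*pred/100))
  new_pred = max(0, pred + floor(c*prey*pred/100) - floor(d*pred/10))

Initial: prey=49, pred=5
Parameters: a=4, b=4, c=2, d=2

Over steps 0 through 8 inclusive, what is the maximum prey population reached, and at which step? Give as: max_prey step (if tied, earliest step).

Answer: 64 2

Derivation:
Step 1: prey: 49+19-9=59; pred: 5+4-1=8
Step 2: prey: 59+23-18=64; pred: 8+9-1=16
Step 3: prey: 64+25-40=49; pred: 16+20-3=33
Step 4: prey: 49+19-64=4; pred: 33+32-6=59
Step 5: prey: 4+1-9=0; pred: 59+4-11=52
Step 6: prey: 0+0-0=0; pred: 52+0-10=42
Step 7: prey: 0+0-0=0; pred: 42+0-8=34
Step 8: prey: 0+0-0=0; pred: 34+0-6=28
Max prey = 64 at step 2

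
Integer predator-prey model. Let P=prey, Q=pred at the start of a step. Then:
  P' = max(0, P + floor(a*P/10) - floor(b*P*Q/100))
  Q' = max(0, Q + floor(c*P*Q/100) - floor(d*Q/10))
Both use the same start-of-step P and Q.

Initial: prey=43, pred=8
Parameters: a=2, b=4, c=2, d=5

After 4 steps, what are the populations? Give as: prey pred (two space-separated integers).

Step 1: prey: 43+8-13=38; pred: 8+6-4=10
Step 2: prey: 38+7-15=30; pred: 10+7-5=12
Step 3: prey: 30+6-14=22; pred: 12+7-6=13
Step 4: prey: 22+4-11=15; pred: 13+5-6=12

Answer: 15 12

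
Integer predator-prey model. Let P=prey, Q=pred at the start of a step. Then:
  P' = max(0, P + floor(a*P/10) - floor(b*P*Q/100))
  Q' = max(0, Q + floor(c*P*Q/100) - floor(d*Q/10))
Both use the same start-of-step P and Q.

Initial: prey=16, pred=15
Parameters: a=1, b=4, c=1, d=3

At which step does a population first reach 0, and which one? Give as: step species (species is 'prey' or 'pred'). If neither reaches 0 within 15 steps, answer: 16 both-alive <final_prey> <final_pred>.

Step 1: prey: 16+1-9=8; pred: 15+2-4=13
Step 2: prey: 8+0-4=4; pred: 13+1-3=11
Step 3: prey: 4+0-1=3; pred: 11+0-3=8
Step 4: prey: 3+0-0=3; pred: 8+0-2=6
Step 5: prey: 3+0-0=3; pred: 6+0-1=5
Step 6: prey: 3+0-0=3; pred: 5+0-1=4
Step 7: prey: 3+0-0=3; pred: 4+0-1=3
Step 8: prey: 3+0-0=3; pred: 3+0-0=3
Steps 9-15: state stable at prey=3, pred=3 (no change)
No extinction within 15 steps

Answer: 16 both-alive 3 3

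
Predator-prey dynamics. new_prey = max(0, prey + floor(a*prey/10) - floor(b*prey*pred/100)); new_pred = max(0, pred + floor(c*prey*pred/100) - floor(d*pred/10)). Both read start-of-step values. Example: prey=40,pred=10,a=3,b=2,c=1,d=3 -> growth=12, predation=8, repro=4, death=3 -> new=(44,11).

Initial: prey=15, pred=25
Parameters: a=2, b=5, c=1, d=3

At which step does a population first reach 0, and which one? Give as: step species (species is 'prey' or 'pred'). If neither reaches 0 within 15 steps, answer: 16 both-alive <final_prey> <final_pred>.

Step 1: prey: 15+3-18=0; pred: 25+3-7=21
First extinction: prey at step 1

Answer: 1 prey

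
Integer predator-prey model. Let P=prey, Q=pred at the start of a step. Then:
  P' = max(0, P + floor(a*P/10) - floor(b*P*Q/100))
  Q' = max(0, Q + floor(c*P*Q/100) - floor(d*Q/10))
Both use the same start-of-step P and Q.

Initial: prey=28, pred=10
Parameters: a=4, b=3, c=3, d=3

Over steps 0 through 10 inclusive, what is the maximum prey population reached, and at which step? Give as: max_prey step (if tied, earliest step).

Answer: 31 1

Derivation:
Step 1: prey: 28+11-8=31; pred: 10+8-3=15
Step 2: prey: 31+12-13=30; pred: 15+13-4=24
Step 3: prey: 30+12-21=21; pred: 24+21-7=38
Step 4: prey: 21+8-23=6; pred: 38+23-11=50
Step 5: prey: 6+2-9=0; pred: 50+9-15=44
Step 6: prey: 0+0-0=0; pred: 44+0-13=31
Step 7: prey: 0+0-0=0; pred: 31+0-9=22
Step 8: prey: 0+0-0=0; pred: 22+0-6=16
Step 9: prey: 0+0-0=0; pred: 16+0-4=12
Step 10: prey: 0+0-0=0; pred: 12+0-3=9
Max prey = 31 at step 1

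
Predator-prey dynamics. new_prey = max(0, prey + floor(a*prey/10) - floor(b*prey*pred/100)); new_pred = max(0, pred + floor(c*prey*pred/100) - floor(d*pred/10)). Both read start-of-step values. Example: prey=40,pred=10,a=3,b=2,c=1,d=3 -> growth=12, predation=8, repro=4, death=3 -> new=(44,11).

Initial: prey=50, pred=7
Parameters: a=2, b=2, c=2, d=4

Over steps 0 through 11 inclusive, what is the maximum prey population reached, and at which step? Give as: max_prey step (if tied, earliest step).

Step 1: prey: 50+10-7=53; pred: 7+7-2=12
Step 2: prey: 53+10-12=51; pred: 12+12-4=20
Step 3: prey: 51+10-20=41; pred: 20+20-8=32
Step 4: prey: 41+8-26=23; pred: 32+26-12=46
Step 5: prey: 23+4-21=6; pred: 46+21-18=49
Step 6: prey: 6+1-5=2; pred: 49+5-19=35
Step 7: prey: 2+0-1=1; pred: 35+1-14=22
Step 8: prey: 1+0-0=1; pred: 22+0-8=14
Step 9: prey: 1+0-0=1; pred: 14+0-5=9
Step 10: prey: 1+0-0=1; pred: 9+0-3=6
Step 11: prey: 1+0-0=1; pred: 6+0-2=4
Max prey = 53 at step 1

Answer: 53 1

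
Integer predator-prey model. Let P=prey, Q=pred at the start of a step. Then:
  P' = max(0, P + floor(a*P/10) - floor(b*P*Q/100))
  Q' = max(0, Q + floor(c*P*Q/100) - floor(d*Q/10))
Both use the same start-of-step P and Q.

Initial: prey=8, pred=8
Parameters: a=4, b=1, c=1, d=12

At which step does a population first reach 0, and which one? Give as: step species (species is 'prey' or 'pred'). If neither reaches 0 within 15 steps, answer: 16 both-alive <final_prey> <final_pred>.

Answer: 1 pred

Derivation:
Step 1: prey: 8+3-0=11; pred: 8+0-9=0
First extinction: pred at step 1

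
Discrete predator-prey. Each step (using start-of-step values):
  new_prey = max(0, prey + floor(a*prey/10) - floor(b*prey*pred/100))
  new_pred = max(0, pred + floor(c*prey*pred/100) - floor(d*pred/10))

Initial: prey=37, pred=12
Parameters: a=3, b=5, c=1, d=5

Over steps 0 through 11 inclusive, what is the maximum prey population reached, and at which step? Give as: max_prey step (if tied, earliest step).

Step 1: prey: 37+11-22=26; pred: 12+4-6=10
Step 2: prey: 26+7-13=20; pred: 10+2-5=7
Step 3: prey: 20+6-7=19; pred: 7+1-3=5
Step 4: prey: 19+5-4=20; pred: 5+0-2=3
Step 5: prey: 20+6-3=23; pred: 3+0-1=2
Step 6: prey: 23+6-2=27; pred: 2+0-1=1
Step 7: prey: 27+8-1=34; pred: 1+0-0=1
Step 8: prey: 34+10-1=43; pred: 1+0-0=1
Step 9: prey: 43+12-2=53; pred: 1+0-0=1
Step 10: prey: 53+15-2=66; pred: 1+0-0=1
Step 11: prey: 66+19-3=82; pred: 1+0-0=1
Max prey = 82 at step 11

Answer: 82 11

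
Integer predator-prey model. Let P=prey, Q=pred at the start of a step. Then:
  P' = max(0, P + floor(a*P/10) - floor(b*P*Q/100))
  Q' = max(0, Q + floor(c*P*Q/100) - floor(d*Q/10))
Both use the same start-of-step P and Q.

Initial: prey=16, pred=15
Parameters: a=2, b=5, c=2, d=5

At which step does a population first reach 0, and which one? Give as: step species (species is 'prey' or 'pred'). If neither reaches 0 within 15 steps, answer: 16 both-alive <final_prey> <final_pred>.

Answer: 16 both-alive 3 1

Derivation:
Step 1: prey: 16+3-12=7; pred: 15+4-7=12
Step 2: prey: 7+1-4=4; pred: 12+1-6=7
Step 3: prey: 4+0-1=3; pred: 7+0-3=4
Step 4: prey: 3+0-0=3; pred: 4+0-2=2
Step 5: prey: 3+0-0=3; pred: 2+0-1=1
Step 6: prey: 3+0-0=3; pred: 1+0-0=1
Steps 7-15: state stable at prey=3, pred=1 (no change)
No extinction within 15 steps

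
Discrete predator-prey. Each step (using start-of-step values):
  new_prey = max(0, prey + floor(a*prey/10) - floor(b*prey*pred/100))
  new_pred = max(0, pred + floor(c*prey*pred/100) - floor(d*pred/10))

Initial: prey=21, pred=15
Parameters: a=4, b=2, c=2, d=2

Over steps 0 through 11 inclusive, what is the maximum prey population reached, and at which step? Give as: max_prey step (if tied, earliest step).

Step 1: prey: 21+8-6=23; pred: 15+6-3=18
Step 2: prey: 23+9-8=24; pred: 18+8-3=23
Step 3: prey: 24+9-11=22; pred: 23+11-4=30
Step 4: prey: 22+8-13=17; pred: 30+13-6=37
Step 5: prey: 17+6-12=11; pred: 37+12-7=42
Step 6: prey: 11+4-9=6; pred: 42+9-8=43
Step 7: prey: 6+2-5=3; pred: 43+5-8=40
Step 8: prey: 3+1-2=2; pred: 40+2-8=34
Step 9: prey: 2+0-1=1; pred: 34+1-6=29
Step 10: prey: 1+0-0=1; pred: 29+0-5=24
Step 11: prey: 1+0-0=1; pred: 24+0-4=20
Max prey = 24 at step 2

Answer: 24 2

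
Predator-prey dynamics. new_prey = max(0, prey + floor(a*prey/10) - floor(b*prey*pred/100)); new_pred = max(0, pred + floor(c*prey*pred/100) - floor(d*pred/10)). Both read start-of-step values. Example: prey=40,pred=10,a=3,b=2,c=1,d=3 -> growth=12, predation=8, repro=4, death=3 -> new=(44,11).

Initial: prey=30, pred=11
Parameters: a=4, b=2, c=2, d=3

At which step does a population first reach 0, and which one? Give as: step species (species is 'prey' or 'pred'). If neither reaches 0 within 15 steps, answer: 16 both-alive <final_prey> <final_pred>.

Answer: 16 both-alive 1 4

Derivation:
Step 1: prey: 30+12-6=36; pred: 11+6-3=14
Step 2: prey: 36+14-10=40; pred: 14+10-4=20
Step 3: prey: 40+16-16=40; pred: 20+16-6=30
Step 4: prey: 40+16-24=32; pred: 30+24-9=45
Step 5: prey: 32+12-28=16; pred: 45+28-13=60
Step 6: prey: 16+6-19=3; pred: 60+19-18=61
Step 7: prey: 3+1-3=1; pred: 61+3-18=46
Step 8: prey: 1+0-0=1; pred: 46+0-13=33
Step 9: prey: 1+0-0=1; pred: 33+0-9=24
Step 10: prey: 1+0-0=1; pred: 24+0-7=17
Step 11: prey: 1+0-0=1; pred: 17+0-5=12
Step 12: prey: 1+0-0=1; pred: 12+0-3=9
Step 13: prey: 1+0-0=1; pred: 9+0-2=7
Step 14: prey: 1+0-0=1; pred: 7+0-2=5
Step 15: prey: 1+0-0=1; pred: 5+0-1=4
No extinction within 15 steps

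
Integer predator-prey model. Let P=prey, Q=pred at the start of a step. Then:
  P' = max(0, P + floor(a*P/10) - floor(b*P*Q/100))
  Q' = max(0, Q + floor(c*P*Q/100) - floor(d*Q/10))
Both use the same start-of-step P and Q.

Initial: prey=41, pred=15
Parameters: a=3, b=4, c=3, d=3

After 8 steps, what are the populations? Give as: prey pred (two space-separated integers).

Step 1: prey: 41+12-24=29; pred: 15+18-4=29
Step 2: prey: 29+8-33=4; pred: 29+25-8=46
Step 3: prey: 4+1-7=0; pred: 46+5-13=38
Step 4: prey: 0+0-0=0; pred: 38+0-11=27
Step 5: prey: 0+0-0=0; pred: 27+0-8=19
Step 6: prey: 0+0-0=0; pred: 19+0-5=14
Step 7: prey: 0+0-0=0; pred: 14+0-4=10
Step 8: prey: 0+0-0=0; pred: 10+0-3=7

Answer: 0 7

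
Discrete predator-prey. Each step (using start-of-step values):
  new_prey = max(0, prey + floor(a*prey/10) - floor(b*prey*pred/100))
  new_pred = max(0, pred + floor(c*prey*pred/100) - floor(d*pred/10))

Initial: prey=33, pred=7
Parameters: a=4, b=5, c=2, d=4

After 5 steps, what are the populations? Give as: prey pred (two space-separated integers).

Answer: 8 16

Derivation:
Step 1: prey: 33+13-11=35; pred: 7+4-2=9
Step 2: prey: 35+14-15=34; pred: 9+6-3=12
Step 3: prey: 34+13-20=27; pred: 12+8-4=16
Step 4: prey: 27+10-21=16; pred: 16+8-6=18
Step 5: prey: 16+6-14=8; pred: 18+5-7=16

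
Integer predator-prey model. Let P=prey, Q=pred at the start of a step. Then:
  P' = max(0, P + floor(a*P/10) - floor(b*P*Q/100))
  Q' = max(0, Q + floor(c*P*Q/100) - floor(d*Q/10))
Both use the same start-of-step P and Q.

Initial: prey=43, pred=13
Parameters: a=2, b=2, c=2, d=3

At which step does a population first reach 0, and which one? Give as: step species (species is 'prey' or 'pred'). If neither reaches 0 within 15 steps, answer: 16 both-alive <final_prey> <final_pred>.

Answer: 16 both-alive 1 3

Derivation:
Step 1: prey: 43+8-11=40; pred: 13+11-3=21
Step 2: prey: 40+8-16=32; pred: 21+16-6=31
Step 3: prey: 32+6-19=19; pred: 31+19-9=41
Step 4: prey: 19+3-15=7; pred: 41+15-12=44
Step 5: prey: 7+1-6=2; pred: 44+6-13=37
Step 6: prey: 2+0-1=1; pred: 37+1-11=27
Step 7: prey: 1+0-0=1; pred: 27+0-8=19
Step 8: prey: 1+0-0=1; pred: 19+0-5=14
Step 9: prey: 1+0-0=1; pred: 14+0-4=10
Step 10: prey: 1+0-0=1; pred: 10+0-3=7
Step 11: prey: 1+0-0=1; pred: 7+0-2=5
Step 12: prey: 1+0-0=1; pred: 5+0-1=4
Step 13: prey: 1+0-0=1; pred: 4+0-1=3
Step 14: prey: 1+0-0=1; pred: 3+0-0=3
Steps 15-15: state stable at prey=1, pred=3 (no change)
No extinction within 15 steps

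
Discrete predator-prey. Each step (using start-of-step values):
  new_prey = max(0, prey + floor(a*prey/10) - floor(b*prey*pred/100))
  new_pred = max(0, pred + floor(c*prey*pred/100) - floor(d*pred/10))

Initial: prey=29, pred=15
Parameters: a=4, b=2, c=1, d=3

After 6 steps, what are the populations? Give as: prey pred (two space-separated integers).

Answer: 43 22

Derivation:
Step 1: prey: 29+11-8=32; pred: 15+4-4=15
Step 2: prey: 32+12-9=35; pred: 15+4-4=15
Step 3: prey: 35+14-10=39; pred: 15+5-4=16
Step 4: prey: 39+15-12=42; pred: 16+6-4=18
Step 5: prey: 42+16-15=43; pred: 18+7-5=20
Step 6: prey: 43+17-17=43; pred: 20+8-6=22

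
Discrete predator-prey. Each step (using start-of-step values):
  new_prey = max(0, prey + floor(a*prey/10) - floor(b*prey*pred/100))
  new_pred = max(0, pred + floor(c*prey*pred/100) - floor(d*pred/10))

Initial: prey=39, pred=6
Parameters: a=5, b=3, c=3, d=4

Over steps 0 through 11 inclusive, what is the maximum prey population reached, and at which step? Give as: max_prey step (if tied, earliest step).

Step 1: prey: 39+19-7=51; pred: 6+7-2=11
Step 2: prey: 51+25-16=60; pred: 11+16-4=23
Step 3: prey: 60+30-41=49; pred: 23+41-9=55
Step 4: prey: 49+24-80=0; pred: 55+80-22=113
Step 5: prey: 0+0-0=0; pred: 113+0-45=68
Step 6: prey: 0+0-0=0; pred: 68+0-27=41
Step 7: prey: 0+0-0=0; pred: 41+0-16=25
Step 8: prey: 0+0-0=0; pred: 25+0-10=15
Step 9: prey: 0+0-0=0; pred: 15+0-6=9
Step 10: prey: 0+0-0=0; pred: 9+0-3=6
Step 11: prey: 0+0-0=0; pred: 6+0-2=4
Max prey = 60 at step 2

Answer: 60 2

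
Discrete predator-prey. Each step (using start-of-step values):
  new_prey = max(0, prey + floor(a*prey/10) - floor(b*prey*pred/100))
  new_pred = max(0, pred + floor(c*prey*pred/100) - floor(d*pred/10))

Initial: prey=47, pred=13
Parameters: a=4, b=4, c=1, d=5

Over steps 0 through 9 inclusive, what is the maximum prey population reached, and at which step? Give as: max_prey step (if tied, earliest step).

Step 1: prey: 47+18-24=41; pred: 13+6-6=13
Step 2: prey: 41+16-21=36; pred: 13+5-6=12
Step 3: prey: 36+14-17=33; pred: 12+4-6=10
Step 4: prey: 33+13-13=33; pred: 10+3-5=8
Step 5: prey: 33+13-10=36; pred: 8+2-4=6
Step 6: prey: 36+14-8=42; pred: 6+2-3=5
Step 7: prey: 42+16-8=50; pred: 5+2-2=5
Step 8: prey: 50+20-10=60; pred: 5+2-2=5
Step 9: prey: 60+24-12=72; pred: 5+3-2=6
Max prey = 72 at step 9

Answer: 72 9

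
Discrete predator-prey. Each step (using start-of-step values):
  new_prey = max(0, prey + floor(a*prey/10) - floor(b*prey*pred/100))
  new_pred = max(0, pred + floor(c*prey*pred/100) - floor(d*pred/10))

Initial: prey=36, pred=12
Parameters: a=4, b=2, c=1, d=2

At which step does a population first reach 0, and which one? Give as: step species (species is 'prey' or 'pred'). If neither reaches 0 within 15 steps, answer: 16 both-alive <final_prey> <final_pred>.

Answer: 16 both-alive 1 12

Derivation:
Step 1: prey: 36+14-8=42; pred: 12+4-2=14
Step 2: prey: 42+16-11=47; pred: 14+5-2=17
Step 3: prey: 47+18-15=50; pred: 17+7-3=21
Step 4: prey: 50+20-21=49; pred: 21+10-4=27
Step 5: prey: 49+19-26=42; pred: 27+13-5=35
Step 6: prey: 42+16-29=29; pred: 35+14-7=42
Step 7: prey: 29+11-24=16; pred: 42+12-8=46
Step 8: prey: 16+6-14=8; pred: 46+7-9=44
Step 9: prey: 8+3-7=4; pred: 44+3-8=39
Step 10: prey: 4+1-3=2; pred: 39+1-7=33
Step 11: prey: 2+0-1=1; pred: 33+0-6=27
Step 12: prey: 1+0-0=1; pred: 27+0-5=22
Step 13: prey: 1+0-0=1; pred: 22+0-4=18
Step 14: prey: 1+0-0=1; pred: 18+0-3=15
Step 15: prey: 1+0-0=1; pred: 15+0-3=12
No extinction within 15 steps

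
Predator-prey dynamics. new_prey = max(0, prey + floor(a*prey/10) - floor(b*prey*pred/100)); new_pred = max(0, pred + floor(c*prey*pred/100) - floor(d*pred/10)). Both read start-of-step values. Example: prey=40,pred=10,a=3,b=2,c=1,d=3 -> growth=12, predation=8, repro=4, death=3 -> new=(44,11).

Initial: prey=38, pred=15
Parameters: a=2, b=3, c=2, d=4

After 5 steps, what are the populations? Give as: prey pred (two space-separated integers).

Step 1: prey: 38+7-17=28; pred: 15+11-6=20
Step 2: prey: 28+5-16=17; pred: 20+11-8=23
Step 3: prey: 17+3-11=9; pred: 23+7-9=21
Step 4: prey: 9+1-5=5; pred: 21+3-8=16
Step 5: prey: 5+1-2=4; pred: 16+1-6=11

Answer: 4 11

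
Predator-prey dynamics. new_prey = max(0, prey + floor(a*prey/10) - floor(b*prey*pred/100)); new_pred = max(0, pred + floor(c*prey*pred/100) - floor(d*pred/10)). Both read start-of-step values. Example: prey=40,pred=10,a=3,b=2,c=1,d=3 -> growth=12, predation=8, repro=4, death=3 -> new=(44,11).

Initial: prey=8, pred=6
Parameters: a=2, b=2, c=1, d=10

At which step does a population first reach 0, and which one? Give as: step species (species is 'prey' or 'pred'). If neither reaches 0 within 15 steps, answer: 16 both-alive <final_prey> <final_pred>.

Step 1: prey: 8+1-0=9; pred: 6+0-6=0
First extinction: pred at step 1

Answer: 1 pred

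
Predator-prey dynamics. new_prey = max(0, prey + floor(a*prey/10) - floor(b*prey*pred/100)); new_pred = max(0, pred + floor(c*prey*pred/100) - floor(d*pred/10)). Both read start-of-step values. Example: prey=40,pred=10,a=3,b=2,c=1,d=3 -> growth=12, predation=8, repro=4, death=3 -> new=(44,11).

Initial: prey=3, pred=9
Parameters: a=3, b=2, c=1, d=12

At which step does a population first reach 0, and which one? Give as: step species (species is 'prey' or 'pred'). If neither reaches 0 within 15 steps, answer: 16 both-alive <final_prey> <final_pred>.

Answer: 1 pred

Derivation:
Step 1: prey: 3+0-0=3; pred: 9+0-10=0
First extinction: pred at step 1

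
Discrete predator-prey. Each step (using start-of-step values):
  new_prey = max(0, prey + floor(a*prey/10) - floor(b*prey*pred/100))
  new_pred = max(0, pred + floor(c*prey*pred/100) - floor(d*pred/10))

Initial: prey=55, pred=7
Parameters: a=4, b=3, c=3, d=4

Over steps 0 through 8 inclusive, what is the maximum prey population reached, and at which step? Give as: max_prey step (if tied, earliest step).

Answer: 66 1

Derivation:
Step 1: prey: 55+22-11=66; pred: 7+11-2=16
Step 2: prey: 66+26-31=61; pred: 16+31-6=41
Step 3: prey: 61+24-75=10; pred: 41+75-16=100
Step 4: prey: 10+4-30=0; pred: 100+30-40=90
Step 5: prey: 0+0-0=0; pred: 90+0-36=54
Step 6: prey: 0+0-0=0; pred: 54+0-21=33
Step 7: prey: 0+0-0=0; pred: 33+0-13=20
Step 8: prey: 0+0-0=0; pred: 20+0-8=12
Max prey = 66 at step 1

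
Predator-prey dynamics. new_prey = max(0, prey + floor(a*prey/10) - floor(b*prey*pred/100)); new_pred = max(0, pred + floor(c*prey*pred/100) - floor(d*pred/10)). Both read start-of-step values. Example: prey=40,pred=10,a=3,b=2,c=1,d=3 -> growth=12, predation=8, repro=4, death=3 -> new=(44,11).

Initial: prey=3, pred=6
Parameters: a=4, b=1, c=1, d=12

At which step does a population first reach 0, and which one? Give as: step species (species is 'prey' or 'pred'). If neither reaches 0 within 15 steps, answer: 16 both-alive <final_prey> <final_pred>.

Answer: 1 pred

Derivation:
Step 1: prey: 3+1-0=4; pred: 6+0-7=0
First extinction: pred at step 1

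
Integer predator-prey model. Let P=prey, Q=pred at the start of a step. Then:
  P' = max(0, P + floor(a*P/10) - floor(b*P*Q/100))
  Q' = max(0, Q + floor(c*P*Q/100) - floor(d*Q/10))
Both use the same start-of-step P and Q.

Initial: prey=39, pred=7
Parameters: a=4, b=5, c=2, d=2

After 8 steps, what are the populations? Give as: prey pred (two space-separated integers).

Answer: 0 13

Derivation:
Step 1: prey: 39+15-13=41; pred: 7+5-1=11
Step 2: prey: 41+16-22=35; pred: 11+9-2=18
Step 3: prey: 35+14-31=18; pred: 18+12-3=27
Step 4: prey: 18+7-24=1; pred: 27+9-5=31
Step 5: prey: 1+0-1=0; pred: 31+0-6=25
Step 6: prey: 0+0-0=0; pred: 25+0-5=20
Step 7: prey: 0+0-0=0; pred: 20+0-4=16
Step 8: prey: 0+0-0=0; pred: 16+0-3=13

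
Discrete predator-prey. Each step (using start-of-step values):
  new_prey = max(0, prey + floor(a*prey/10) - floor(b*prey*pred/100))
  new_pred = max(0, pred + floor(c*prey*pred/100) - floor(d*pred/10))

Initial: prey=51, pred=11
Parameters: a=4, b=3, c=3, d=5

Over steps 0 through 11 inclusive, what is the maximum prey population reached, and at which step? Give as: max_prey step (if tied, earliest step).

Answer: 55 1

Derivation:
Step 1: prey: 51+20-16=55; pred: 11+16-5=22
Step 2: prey: 55+22-36=41; pred: 22+36-11=47
Step 3: prey: 41+16-57=0; pred: 47+57-23=81
Step 4: prey: 0+0-0=0; pred: 81+0-40=41
Step 5: prey: 0+0-0=0; pred: 41+0-20=21
Step 6: prey: 0+0-0=0; pred: 21+0-10=11
Step 7: prey: 0+0-0=0; pred: 11+0-5=6
Step 8: prey: 0+0-0=0; pred: 6+0-3=3
Step 9: prey: 0+0-0=0; pred: 3+0-1=2
Step 10: prey: 0+0-0=0; pred: 2+0-1=1
Step 11: prey: 0+0-0=0; pred: 1+0-0=1
Max prey = 55 at step 1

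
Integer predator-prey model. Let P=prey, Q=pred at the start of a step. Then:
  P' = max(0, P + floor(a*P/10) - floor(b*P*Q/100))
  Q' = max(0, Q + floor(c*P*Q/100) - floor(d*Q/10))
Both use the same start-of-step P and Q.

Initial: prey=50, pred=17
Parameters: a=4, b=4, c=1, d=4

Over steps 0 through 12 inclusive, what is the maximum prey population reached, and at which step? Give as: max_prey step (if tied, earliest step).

Step 1: prey: 50+20-34=36; pred: 17+8-6=19
Step 2: prey: 36+14-27=23; pred: 19+6-7=18
Step 3: prey: 23+9-16=16; pred: 18+4-7=15
Step 4: prey: 16+6-9=13; pred: 15+2-6=11
Step 5: prey: 13+5-5=13; pred: 11+1-4=8
Step 6: prey: 13+5-4=14; pred: 8+1-3=6
Step 7: prey: 14+5-3=16; pred: 6+0-2=4
Step 8: prey: 16+6-2=20; pred: 4+0-1=3
Step 9: prey: 20+8-2=26; pred: 3+0-1=2
Step 10: prey: 26+10-2=34; pred: 2+0-0=2
Step 11: prey: 34+13-2=45; pred: 2+0-0=2
Step 12: prey: 45+18-3=60; pred: 2+0-0=2
Max prey = 60 at step 12

Answer: 60 12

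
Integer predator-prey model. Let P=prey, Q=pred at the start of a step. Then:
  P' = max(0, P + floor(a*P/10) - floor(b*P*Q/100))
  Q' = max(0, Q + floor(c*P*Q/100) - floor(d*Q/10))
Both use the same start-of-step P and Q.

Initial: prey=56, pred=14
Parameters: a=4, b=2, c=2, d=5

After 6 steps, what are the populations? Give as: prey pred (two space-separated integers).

Step 1: prey: 56+22-15=63; pred: 14+15-7=22
Step 2: prey: 63+25-27=61; pred: 22+27-11=38
Step 3: prey: 61+24-46=39; pred: 38+46-19=65
Step 4: prey: 39+15-50=4; pred: 65+50-32=83
Step 5: prey: 4+1-6=0; pred: 83+6-41=48
Step 6: prey: 0+0-0=0; pred: 48+0-24=24

Answer: 0 24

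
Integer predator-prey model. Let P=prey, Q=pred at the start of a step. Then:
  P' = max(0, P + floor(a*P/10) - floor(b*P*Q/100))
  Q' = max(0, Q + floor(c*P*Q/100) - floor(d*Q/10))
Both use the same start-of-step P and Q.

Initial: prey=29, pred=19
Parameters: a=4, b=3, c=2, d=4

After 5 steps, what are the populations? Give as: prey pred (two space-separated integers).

Answer: 7 15

Derivation:
Step 1: prey: 29+11-16=24; pred: 19+11-7=23
Step 2: prey: 24+9-16=17; pred: 23+11-9=25
Step 3: prey: 17+6-12=11; pred: 25+8-10=23
Step 4: prey: 11+4-7=8; pred: 23+5-9=19
Step 5: prey: 8+3-4=7; pred: 19+3-7=15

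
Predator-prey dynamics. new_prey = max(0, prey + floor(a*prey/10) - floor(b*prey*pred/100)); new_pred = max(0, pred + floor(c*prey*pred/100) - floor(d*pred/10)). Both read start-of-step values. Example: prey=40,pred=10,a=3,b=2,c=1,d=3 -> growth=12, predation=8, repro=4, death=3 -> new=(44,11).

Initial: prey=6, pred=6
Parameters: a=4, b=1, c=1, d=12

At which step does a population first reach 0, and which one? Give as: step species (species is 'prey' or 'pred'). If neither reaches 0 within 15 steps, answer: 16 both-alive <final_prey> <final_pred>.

Answer: 1 pred

Derivation:
Step 1: prey: 6+2-0=8; pred: 6+0-7=0
First extinction: pred at step 1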